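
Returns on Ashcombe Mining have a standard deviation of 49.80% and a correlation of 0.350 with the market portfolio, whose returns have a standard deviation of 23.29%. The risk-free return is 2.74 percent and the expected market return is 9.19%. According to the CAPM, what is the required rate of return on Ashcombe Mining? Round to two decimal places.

7.57%

β = ρ × σ_i / σ_m = 0.350 × 49.80% / 23.29% = 0.7484
MRP = 9.19% − 2.74% = 6.45%
E(R) = 2.74% + 0.7484 × 6.45% = 7.57%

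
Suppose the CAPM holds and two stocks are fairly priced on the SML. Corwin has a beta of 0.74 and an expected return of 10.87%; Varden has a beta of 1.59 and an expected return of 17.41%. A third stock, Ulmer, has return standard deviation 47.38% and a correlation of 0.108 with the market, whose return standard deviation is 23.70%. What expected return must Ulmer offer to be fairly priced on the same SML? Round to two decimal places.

6.84%

MRP = (17.41% − 10.87%) / (1.59 − 0.74) = 7.6941%
R_f = 10.87% − 0.74 × 7.6941% = 5.1764%
β_Ulmer = ρ·σ_i/σ_m = 0.108 × 47.38 / 23.70 = 0.2159
E(R_Ulmer) = R_f + β × MRP = 5.1764% + 0.2159 × 7.6941% = 6.84%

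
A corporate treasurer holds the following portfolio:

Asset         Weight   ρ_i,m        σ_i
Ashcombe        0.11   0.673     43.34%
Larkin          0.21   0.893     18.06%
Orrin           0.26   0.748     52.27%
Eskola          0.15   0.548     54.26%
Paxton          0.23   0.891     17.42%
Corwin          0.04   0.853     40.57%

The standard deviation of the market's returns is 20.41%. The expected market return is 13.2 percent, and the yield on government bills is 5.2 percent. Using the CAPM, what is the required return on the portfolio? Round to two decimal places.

15.46%

β_Ashcombe = 0.673 × 43.34% / 20.41% = 1.4291
β_Larkin = 0.893 × 18.06% / 20.41% = 0.7902
β_Orrin = 0.748 × 52.27% / 20.41% = 1.9156
β_Eskola = 0.548 × 54.26% / 20.41% = 1.4569
β_Paxton = 0.891 × 17.42% / 20.41% = 0.7605
β_Corwin = 0.853 × 40.57% / 20.41% = 1.6956
β_P = Σ w_i β_i = 0.11×1.4291 + 0.21×0.7902 + 0.26×1.9156 + 0.15×1.4569 + 0.23×0.7605 + 0.04×1.6956 = 1.2825
MRP = 13.2% − 5.2% = 8.00%
E(R_P) = R_f + β_P × MRP = 5.2% + 1.2825 × 8.0% = 15.46%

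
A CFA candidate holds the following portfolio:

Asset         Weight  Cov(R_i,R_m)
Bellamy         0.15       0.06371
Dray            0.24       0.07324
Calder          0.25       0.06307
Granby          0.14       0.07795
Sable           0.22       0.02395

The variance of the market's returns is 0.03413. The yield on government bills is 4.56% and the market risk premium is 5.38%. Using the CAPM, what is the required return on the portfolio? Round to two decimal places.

β_Bellamy = 0.06371 / 0.03413 = 1.8667
β_Dray = 0.07324 / 0.03413 = 2.1459
β_Calder = 0.06307 / 0.03413 = 1.8479
β_Granby = 0.07795 / 0.03413 = 2.2839
β_Sable = 0.02395 / 0.03413 = 0.7017
β_P = Σ w_i β_i = 0.15×1.8667 + 0.24×2.1459 + 0.25×1.8479 + 0.14×2.2839 + 0.22×0.7017 = 1.7311
E(R_P) = R_f + β_P × MRP = 4.56% + 1.7311 × 5.38% = 13.87%

13.87%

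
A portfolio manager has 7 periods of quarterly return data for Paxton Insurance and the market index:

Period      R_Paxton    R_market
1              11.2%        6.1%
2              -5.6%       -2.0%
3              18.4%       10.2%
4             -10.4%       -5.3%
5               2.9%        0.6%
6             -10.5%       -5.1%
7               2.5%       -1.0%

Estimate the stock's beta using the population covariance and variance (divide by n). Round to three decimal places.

Mean R_i = (11.2 − 5.6 + 18.4 − 10.4 + 2.9 − 10.5 + 2.5) / 7 = 1.2143%
Mean R_m = (6.1 − 2.0 + 10.2 − 5.3 + 0.6 − 5.1 − 1.0) / 7 = 0.5000%
Σ(R_i − R̄_i)(R_m − R̄_m) = 370.8600  ⇒  Cov = 370.8600 / 7 = 52.9800
Σ(R_m − R̄_m)² = 198.9600  ⇒  Var(R_m) = 198.9600 / 7 = 28.4229
β = Cov / Var(R_m) = 52.9800 / 28.4229 = 1.8640

1.864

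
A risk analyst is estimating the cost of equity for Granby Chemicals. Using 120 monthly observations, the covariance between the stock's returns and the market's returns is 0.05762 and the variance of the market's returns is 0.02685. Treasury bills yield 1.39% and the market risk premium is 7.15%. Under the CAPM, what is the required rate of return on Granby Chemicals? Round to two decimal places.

β = Cov(R_i, R_m) / Var(R_m) = 0.05762 / 0.02685 = 2.1460
E(R) = R_f + β × MRP = 1.39% + 2.1460 × 7.15% = 16.73%

16.73%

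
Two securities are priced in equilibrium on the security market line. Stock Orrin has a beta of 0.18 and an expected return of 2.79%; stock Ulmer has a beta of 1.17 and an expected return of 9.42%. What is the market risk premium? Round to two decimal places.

6.70%

Both satisfy E(R) = R_f + β·MRP, so the slope of the SML is
MRP = (9.42% − 2.79%) / (1.17 − 0.18) = 6.63% / 0.99 = 6.6970%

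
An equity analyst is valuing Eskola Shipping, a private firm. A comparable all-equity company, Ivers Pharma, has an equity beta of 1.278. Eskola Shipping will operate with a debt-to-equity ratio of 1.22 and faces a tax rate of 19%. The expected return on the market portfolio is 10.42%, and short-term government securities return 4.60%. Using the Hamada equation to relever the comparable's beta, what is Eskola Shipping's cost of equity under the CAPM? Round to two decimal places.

β_L = β_U × [1 + (1 − t)(D/E)] = 1.278 × [1 + (1 − 0.19) × 1.22]
    = 1.278 × [1 + 0.81 × 1.22] = 1.278 × 1.9882 = 2.5409
MRP = 10.42% − 4.60% = 5.82%
E(R) = R_f + β_L × MRP = 4.60% + 2.5409 × 5.82% = 19.39%

19.39%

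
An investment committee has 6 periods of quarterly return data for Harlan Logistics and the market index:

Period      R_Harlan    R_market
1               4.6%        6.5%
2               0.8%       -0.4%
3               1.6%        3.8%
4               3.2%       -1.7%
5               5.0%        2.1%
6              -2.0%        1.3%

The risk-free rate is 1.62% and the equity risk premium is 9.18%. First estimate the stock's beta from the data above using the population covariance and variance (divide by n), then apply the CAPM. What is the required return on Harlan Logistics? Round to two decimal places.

4.28%

Mean R_i = (4.6 + 0.8 + 1.6 + 3.2 + 5.0 − 2.0) / 6 = 2.2000%
Mean R_m = (6.5 − 0.4 + 3.8 − 1.7 + 2.1 + 1.3) / 6 = 1.9333%
Σ(R_i − R̄_i)(R_m − R̄_m) = 12.6000  ⇒  Cov = 12.6000 / 6 = 2.1000
Σ(R_m − R̄_m)² = 43.4133  ⇒  Var(R_m) = 43.4133 / 6 = 7.2356
β = Cov / Var(R_m) = 2.1000 / 7.2356 = 0.2902
E(R) = R_f + β × MRP = 1.62% + 0.2902 × 9.18% = 4.28%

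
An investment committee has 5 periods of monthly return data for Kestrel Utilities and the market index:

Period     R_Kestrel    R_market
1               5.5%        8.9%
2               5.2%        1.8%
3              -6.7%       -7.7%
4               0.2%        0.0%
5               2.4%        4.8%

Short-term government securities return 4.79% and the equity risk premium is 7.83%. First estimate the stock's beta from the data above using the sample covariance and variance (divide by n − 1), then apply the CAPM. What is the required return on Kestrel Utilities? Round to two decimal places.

10.49%

Mean R_i = (5.5 + 5.2 − 6.7 + 0.2 + 2.4) / 5 = 1.3200%
Mean R_m = (8.9 + 1.8 − 7.7 + 0.0 + 4.8) / 5 = 1.5600%
Σ(R_i − R̄_i)(R_m − R̄_m) = 111.1240  ⇒  Cov = 111.1240 / 4 = 27.7810
Σ(R_m − R̄_m)² = 152.6120  ⇒  Var(R_m) = 152.6120 / 4 = 38.1530
β = Cov / Var(R_m) = 27.7810 / 38.1530 = 0.7281
E(R) = R_f + β × MRP = 4.79% + 0.7281 × 7.83% = 10.49%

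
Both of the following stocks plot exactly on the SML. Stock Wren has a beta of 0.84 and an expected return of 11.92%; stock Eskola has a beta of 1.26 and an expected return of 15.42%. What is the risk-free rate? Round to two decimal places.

Both satisfy E(R) = R_f + β·MRP, so the slope of the SML is
MRP = (15.42% − 11.92%) / (1.26 − 0.84) = 3.50% / 0.42 = 8.3333%
R_f = E(R_Wren) − β_Wren·MRP = 11.92% − 0.84 × 8.3333% = 4.9200%

4.92%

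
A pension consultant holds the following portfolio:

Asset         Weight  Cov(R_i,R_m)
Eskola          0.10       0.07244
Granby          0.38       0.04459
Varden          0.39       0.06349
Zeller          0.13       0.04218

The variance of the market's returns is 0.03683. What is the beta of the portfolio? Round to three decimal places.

1.478

β_Eskola = 0.07244 / 0.03683 = 1.9669
β_Granby = 0.04459 / 0.03683 = 1.2107
β_Varden = 0.06349 / 0.03683 = 1.7239
β_Zeller = 0.04218 / 0.03683 = 1.1453
β_P = Σ w_i β_i = 0.10×1.9669 + 0.38×1.2107 + 0.39×1.7239 + 0.13×1.1453 = 1.4780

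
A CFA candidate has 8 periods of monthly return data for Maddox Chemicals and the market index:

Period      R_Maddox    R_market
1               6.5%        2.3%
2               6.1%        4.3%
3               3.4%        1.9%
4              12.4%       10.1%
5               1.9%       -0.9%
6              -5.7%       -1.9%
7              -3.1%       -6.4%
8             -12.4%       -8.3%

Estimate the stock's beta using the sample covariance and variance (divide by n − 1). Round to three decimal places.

Mean R_i = (6.5 + 6.1 + 3.4 + 12.4 + 1.9 − 5.7 − 3.1 − 12.4) / 8 = 1.1375%
Mean R_m = (2.3 + 4.3 + 1.9 + 10.1 − 0.9 − 1.9 − 6.4 − 8.3) / 8 = 0.1375%
Σ(R_i − R̄_i)(R_m − R̄_m) = 303.5088  ⇒  Cov = 303.5088 / 7 = 43.3584
Σ(R_m − R̄_m)² = 243.5188  ⇒  Var(R_m) = 243.5188 / 7 = 34.7884
β = Cov / Var(R_m) = 43.3584 / 34.7884 = 1.2463

1.246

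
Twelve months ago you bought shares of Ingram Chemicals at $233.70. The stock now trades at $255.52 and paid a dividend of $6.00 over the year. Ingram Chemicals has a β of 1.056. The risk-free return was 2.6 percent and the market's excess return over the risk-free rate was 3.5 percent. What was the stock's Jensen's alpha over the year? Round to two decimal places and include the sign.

+5.61%

Realised HPR = (P1 + D1 − P0) / P0 = (255.52 + 6.00 − 233.70) / 233.70 = 27.82 / 233.70 = 11.9042%
CAPM required = R_f + β·MRP = 2.6% + 1.056 × 3.5% = 6.2960%
α = realised − required = 11.9042% − 6.2960% = +5.61%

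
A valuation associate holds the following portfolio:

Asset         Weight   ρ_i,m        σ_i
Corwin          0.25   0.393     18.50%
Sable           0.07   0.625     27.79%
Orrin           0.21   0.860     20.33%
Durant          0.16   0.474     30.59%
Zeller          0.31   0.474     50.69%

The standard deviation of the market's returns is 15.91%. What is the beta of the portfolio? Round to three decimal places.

1.035

β_Corwin = 0.393 × 18.50% / 15.91% = 0.4570
β_Sable = 0.625 × 27.79% / 15.91% = 1.0917
β_Orrin = 0.860 × 20.33% / 15.91% = 1.0989
β_Durant = 0.474 × 30.59% / 15.91% = 0.9114
β_Zeller = 0.474 × 50.69% / 15.91% = 1.5102
β_P = Σ w_i β_i = 0.25×0.4570 + 0.07×1.0917 + 0.21×1.0989 + 0.16×0.9114 + 0.31×1.5102 = 1.0354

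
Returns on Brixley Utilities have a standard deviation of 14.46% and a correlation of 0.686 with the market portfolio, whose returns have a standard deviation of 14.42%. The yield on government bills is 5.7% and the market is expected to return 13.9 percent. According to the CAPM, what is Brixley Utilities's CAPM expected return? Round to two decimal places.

β = ρ × σ_i / σ_m = 0.686 × 14.46% / 14.42% = 0.6879
MRP = 13.9% − 5.7% = 8.20%
E(R) = 5.7% + 0.6879 × 8.2% = 11.34%

11.34%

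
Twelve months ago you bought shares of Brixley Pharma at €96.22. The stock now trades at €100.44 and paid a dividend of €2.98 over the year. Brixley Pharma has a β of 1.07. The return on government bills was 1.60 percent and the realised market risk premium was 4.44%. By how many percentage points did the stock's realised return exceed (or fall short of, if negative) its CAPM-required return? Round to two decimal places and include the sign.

Realised HPR = (P1 + D1 − P0) / P0 = (100.44 + 2.98 − 96.22) / 96.22 = 7.20 / 96.22 = 7.4829%
CAPM required = R_f + β·MRP = 1.60% + 1.07 × 4.44% = 6.3508%
α = realised − required = 7.4829% − 6.3508% = +1.13%

+1.13%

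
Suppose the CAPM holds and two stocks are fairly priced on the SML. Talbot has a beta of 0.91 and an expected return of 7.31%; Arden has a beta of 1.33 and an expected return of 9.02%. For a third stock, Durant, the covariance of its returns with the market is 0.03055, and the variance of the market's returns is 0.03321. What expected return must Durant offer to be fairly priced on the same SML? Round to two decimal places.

7.35%

MRP = (9.02% − 7.31%) / (1.33 − 0.91) = 4.0714%
R_f = 7.31% − 0.91 × 4.0714% = 3.6050%
β_Durant = Cov / Var(R_m) = 0.03055 / 0.03321 = 0.9199
E(R_Durant) = R_f + β × MRP = 3.6050% + 0.9199 × 4.0714% = 7.35%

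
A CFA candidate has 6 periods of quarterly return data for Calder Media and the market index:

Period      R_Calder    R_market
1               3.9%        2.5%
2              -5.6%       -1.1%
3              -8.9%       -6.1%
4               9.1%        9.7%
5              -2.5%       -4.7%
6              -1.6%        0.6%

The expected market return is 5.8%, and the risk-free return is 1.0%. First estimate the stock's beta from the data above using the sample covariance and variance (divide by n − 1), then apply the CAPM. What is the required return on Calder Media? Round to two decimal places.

Mean R_i = (3.9 − 5.6 − 8.9 + 9.1 − 2.5 − 1.6) / 6 = -0.9333%
Mean R_m = (2.5 − 1.1 − 6.1 + 9.7 − 4.7 + 0.6) / 6 = 0.1500%
Σ(R_i − R̄_i)(R_m − R̄_m) = 170.1000  ⇒  Cov = 170.1000 / 5 = 34.0200
Σ(R_m − R̄_m)² = 161.0750  ⇒  Var(R_m) = 161.0750 / 5 = 32.2150
β = Cov / Var(R_m) = 34.0200 / 32.2150 = 1.0560
MRP = 5.8% − 1.0% = 4.80%
E(R) = R_f + β × MRP = 1.0% + 1.0560 × 4.8% = 6.07%

6.07%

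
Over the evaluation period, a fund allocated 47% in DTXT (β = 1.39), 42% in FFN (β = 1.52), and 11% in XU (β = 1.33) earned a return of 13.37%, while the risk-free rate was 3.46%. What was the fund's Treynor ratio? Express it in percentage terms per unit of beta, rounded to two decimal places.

6.89%

β_P = 0.47×1.39 + 0.42×1.52 + 0.11×1.33 = 1.4380
Treynor = (R_P − R_f) / β_P = (13.37% − 3.46%) / 1.4380 = 9.91% / 1.4380 = 6.89%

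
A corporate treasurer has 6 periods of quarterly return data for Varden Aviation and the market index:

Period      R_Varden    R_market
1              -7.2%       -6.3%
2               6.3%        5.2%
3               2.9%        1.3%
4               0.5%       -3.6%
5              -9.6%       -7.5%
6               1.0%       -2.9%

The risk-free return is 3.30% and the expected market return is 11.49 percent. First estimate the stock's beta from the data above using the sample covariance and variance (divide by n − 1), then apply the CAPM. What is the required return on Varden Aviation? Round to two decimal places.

Mean R_i = (-7.2 + 6.3 + 2.9 + 0.5 − 9.6 + 1.0) / 6 = -1.0167%
Mean R_m = (-6.3 + 5.2 + 1.3 − 3.6 − 7.5 − 2.9) / 6 = -2.3000%
Σ(R_i − R̄_i)(R_m − R̄_m) = 135.1600  ⇒  Cov = 135.1600 / 5 = 27.0320
Σ(R_m − R̄_m)² = 114.3000  ⇒  Var(R_m) = 114.3000 / 5 = 22.8600
β = Cov / Var(R_m) = 27.0320 / 22.8600 = 1.1825
MRP = 11.49% − 3.30% = 8.19%
E(R) = R_f + β × MRP = 3.30% + 1.1825 × 8.19% = 12.98%

12.98%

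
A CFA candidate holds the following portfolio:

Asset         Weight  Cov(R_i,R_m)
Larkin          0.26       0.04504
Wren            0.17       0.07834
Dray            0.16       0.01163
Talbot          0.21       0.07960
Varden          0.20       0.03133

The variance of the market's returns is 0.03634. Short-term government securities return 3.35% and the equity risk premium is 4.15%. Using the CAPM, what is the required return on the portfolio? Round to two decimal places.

β_Larkin = 0.04504 / 0.03634 = 1.2394
β_Wren = 0.07834 / 0.03634 = 2.1558
β_Dray = 0.01163 / 0.03634 = 0.3200
β_Talbot = 0.07960 / 0.03634 = 2.1904
β_Varden = 0.03133 / 0.03634 = 0.8621
β_P = Σ w_i β_i = 0.26×1.2394 + 0.17×2.1558 + 0.16×0.3200 + 0.21×2.1904 + 0.20×0.8621 = 1.3723
E(R_P) = R_f + β_P × MRP = 3.35% + 1.3723 × 4.15% = 9.05%

9.05%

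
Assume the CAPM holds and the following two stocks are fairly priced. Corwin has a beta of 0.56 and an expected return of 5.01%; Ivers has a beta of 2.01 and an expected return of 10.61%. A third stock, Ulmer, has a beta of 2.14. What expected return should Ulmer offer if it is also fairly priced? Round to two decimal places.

MRP (SML slope) = (10.61% − 5.01%) / (2.01 − 0.56) = 5.60% / 1.45 = 3.8621%
R_f (intercept) = 5.01% − 0.56 × 3.8621% = 2.8472%
E(R_Ulmer) = R_f + β × MRP = 2.8472% + 2.14 × 3.8621% = 11.11%

11.11%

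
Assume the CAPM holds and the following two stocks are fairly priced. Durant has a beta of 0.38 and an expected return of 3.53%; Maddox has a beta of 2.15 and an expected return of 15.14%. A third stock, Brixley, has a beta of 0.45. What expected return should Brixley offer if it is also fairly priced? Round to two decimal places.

3.99%

MRP (SML slope) = (15.14% − 3.53%) / (2.15 − 0.38) = 11.61% / 1.77 = 6.5593%
R_f (intercept) = 3.53% − 0.38 × 6.5593% = 1.0375%
E(R_Brixley) = R_f + β × MRP = 1.0375% + 0.45 × 6.5593% = 3.99%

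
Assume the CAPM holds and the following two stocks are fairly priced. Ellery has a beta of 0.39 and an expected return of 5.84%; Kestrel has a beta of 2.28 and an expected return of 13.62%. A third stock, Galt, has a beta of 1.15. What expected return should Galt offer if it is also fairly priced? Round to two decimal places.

MRP (SML slope) = (13.62% − 5.84%) / (2.28 − 0.39) = 7.78% / 1.89 = 4.1164%
R_f (intercept) = 5.84% − 0.39 × 4.1164% = 4.2346%
E(R_Galt) = R_f + β × MRP = 4.2346% + 1.15 × 4.1164% = 8.97%

8.97%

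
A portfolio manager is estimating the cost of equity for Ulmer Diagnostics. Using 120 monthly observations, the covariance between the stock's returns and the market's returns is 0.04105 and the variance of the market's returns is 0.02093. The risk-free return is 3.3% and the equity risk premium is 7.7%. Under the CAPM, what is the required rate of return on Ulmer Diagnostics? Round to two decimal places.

18.40%

β = Cov(R_i, R_m) / Var(R_m) = 0.04105 / 0.02093 = 1.9613
E(R) = R_f + β × MRP = 3.3% + 1.9613 × 7.7% = 18.40%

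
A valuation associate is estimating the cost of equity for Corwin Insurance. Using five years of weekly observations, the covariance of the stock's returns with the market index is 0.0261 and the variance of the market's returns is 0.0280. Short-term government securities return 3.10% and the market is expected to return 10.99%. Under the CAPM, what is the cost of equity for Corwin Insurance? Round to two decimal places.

β = Cov(R_i, R_m) / Var(R_m) = 0.0261 / 0.0280 = 0.9321
MRP = 10.99% − 3.10% = 7.89%
E(R) = R_f + β × MRP = 3.10% + 0.9321 × 7.89% = 10.45%

10.45%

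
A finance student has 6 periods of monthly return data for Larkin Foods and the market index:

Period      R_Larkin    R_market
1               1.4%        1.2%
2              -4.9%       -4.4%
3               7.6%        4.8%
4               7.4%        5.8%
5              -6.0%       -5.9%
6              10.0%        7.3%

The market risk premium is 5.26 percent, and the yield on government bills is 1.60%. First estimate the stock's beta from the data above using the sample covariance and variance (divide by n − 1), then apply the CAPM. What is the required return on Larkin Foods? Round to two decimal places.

8.09%

Mean R_i = (1.4 − 4.9 + 7.6 + 7.4 − 6.0 + 10.0) / 6 = 2.5833%
Mean R_m = (1.2 − 4.4 + 4.8 + 5.8 − 5.9 + 7.3) / 6 = 1.4667%
Σ(R_i − R̄_i)(R_m − R̄_m) = 188.3067  ⇒  Cov = 188.3067 / 5 = 37.6613
Σ(R_m − R̄_m)² = 152.6733  ⇒  Var(R_m) = 152.6733 / 5 = 30.5347
β = Cov / Var(R_m) = 37.6613 / 30.5347 = 1.2334
E(R) = R_f + β × MRP = 1.60% + 1.2334 × 5.26% = 8.09%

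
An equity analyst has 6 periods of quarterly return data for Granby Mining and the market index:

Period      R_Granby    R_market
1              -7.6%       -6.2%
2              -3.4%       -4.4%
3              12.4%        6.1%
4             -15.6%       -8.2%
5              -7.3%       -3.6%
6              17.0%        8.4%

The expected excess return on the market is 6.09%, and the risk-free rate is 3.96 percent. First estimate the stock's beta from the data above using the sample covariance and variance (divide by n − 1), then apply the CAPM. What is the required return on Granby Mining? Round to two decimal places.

Mean R_i = (-7.6 − 3.4 + 12.4 − 15.6 − 7.3 + 17.0) / 6 = -0.7500%
Mean R_m = (-6.2 − 4.4 + 6.1 − 8.2 − 3.6 + 8.4) / 6 = -1.3167%
Σ(R_i − R̄_i)(R_m − R̄_m) = 428.7950  ⇒  Cov = 428.7950 / 5 = 85.7590
Σ(R_m − R̄_m)² = 235.3683  ⇒  Var(R_m) = 235.3683 / 5 = 47.0737
β = Cov / Var(R_m) = 85.7590 / 47.0737 = 1.8218
E(R) = R_f + β × MRP = 3.96% + 1.8218 × 6.09% = 15.05%

15.05%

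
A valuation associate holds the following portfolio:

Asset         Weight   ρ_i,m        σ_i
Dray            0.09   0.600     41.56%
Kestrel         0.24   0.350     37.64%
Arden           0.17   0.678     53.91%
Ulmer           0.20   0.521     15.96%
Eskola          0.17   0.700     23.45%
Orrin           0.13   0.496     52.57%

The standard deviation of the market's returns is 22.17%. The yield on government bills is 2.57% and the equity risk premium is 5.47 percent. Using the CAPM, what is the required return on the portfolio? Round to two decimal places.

7.37%

β_Dray = 0.600 × 41.56% / 22.17% = 1.1248
β_Kestrel = 0.350 × 37.64% / 22.17% = 0.5942
β_Arden = 0.678 × 53.91% / 22.17% = 1.6487
β_Ulmer = 0.521 × 15.96% / 22.17% = 0.3751
β_Eskola = 0.700 × 23.45% / 22.17% = 0.7404
β_Orrin = 0.496 × 52.57% / 22.17% = 1.1761
β_P = Σ w_i β_i = 0.09×1.1248 + 0.24×0.5942 + 0.17×1.6487 + 0.20×0.3751 + 0.17×0.7404 + 0.13×1.1761 = 0.8779
E(R_P) = R_f + β_P × MRP = 2.57% + 0.8779 × 5.47% = 7.37%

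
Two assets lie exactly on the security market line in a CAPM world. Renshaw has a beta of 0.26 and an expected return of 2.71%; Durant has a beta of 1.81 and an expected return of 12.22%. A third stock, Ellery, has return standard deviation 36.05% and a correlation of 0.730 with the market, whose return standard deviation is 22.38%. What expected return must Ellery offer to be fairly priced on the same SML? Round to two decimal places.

8.33%

MRP = (12.22% − 2.71%) / (1.81 − 0.26) = 6.1355%
R_f = 2.71% − 0.26 × 6.1355% = 1.1148%
β_Ellery = ρ·σ_i/σ_m = 0.730 × 36.05 / 22.38 = 1.1759
E(R_Ellery) = R_f + β × MRP = 1.1148% + 1.1759 × 6.1355% = 8.33%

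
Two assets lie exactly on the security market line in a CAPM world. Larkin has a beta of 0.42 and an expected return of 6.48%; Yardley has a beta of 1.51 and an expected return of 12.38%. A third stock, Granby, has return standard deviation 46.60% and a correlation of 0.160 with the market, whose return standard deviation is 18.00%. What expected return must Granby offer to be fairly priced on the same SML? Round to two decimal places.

MRP = (12.38% − 6.48%) / (1.51 − 0.42) = 5.4128%
R_f = 6.48% − 0.42 × 5.4128% = 4.2066%
β_Granby = ρ·σ_i/σ_m = 0.160 × 46.60 / 18.00 = 0.4142
E(R_Granby) = R_f + β × MRP = 4.2066% + 0.4142 × 5.4128% = 6.45%

6.45%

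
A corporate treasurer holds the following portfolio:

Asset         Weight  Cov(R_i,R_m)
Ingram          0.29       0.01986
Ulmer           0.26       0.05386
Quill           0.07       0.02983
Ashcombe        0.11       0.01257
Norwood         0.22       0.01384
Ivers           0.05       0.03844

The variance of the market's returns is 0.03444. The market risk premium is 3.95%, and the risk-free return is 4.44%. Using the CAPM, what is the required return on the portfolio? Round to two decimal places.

β_Ingram = 0.01986 / 0.03444 = 0.5767
β_Ulmer = 0.05386 / 0.03444 = 1.5639
β_Quill = 0.02983 / 0.03444 = 0.8661
β_Ashcombe = 0.01257 / 0.03444 = 0.3650
β_Norwood = 0.01384 / 0.03444 = 0.4019
β_Ivers = 0.03844 / 0.03444 = 1.1161
β_P = Σ w_i β_i = 0.29×0.5767 + 0.26×1.5639 + 0.07×0.8661 + 0.11×0.3650 + 0.22×0.4019 + 0.05×1.1161 = 0.8189
E(R_P) = R_f + β_P × MRP = 4.44% + 0.8189 × 3.95% = 7.67%

7.67%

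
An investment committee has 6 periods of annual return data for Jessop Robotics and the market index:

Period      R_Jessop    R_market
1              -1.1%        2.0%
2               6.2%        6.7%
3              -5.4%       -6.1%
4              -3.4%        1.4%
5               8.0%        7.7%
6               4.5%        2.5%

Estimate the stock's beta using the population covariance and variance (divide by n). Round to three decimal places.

0.996

Mean R_i = (-1.1 + 6.2 − 5.4 − 3.4 + 8.0 + 4.5) / 6 = 1.4667%
Mean R_m = (2.0 + 6.7 − 6.1 + 1.4 + 7.7 + 2.5) / 6 = 2.3667%
Σ(R_i − R̄_i)(R_m − R̄_m) = 119.5433  ⇒  Cov = 119.5433 / 6 = 19.9239
Σ(R_m − R̄_m)² = 119.9933  ⇒  Var(R_m) = 119.9933 / 6 = 19.9989
β = Cov / Var(R_m) = 19.9239 / 19.9989 = 0.9962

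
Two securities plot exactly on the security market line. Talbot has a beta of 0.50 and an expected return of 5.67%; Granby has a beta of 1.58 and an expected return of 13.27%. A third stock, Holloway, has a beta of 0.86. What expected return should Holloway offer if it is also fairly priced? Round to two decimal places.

MRP (SML slope) = (13.27% − 5.67%) / (1.58 − 0.50) = 7.60% / 1.08 = 7.0370%
R_f (intercept) = 5.67% − 0.50 × 7.0370% = 2.1515%
E(R_Holloway) = R_f + β × MRP = 2.1515% + 0.86 × 7.0370% = 8.20%

8.20%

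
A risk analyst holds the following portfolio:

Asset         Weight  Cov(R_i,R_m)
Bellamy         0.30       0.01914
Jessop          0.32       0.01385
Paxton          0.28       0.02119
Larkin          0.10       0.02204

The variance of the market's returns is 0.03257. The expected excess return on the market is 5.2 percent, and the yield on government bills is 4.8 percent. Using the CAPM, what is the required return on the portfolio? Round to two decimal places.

7.72%

β_Bellamy = 0.01914 / 0.03257 = 0.5877
β_Jessop = 0.01385 / 0.03257 = 0.4252
β_Paxton = 0.02119 / 0.03257 = 0.6506
β_Larkin = 0.02204 / 0.03257 = 0.6767
β_P = Σ w_i β_i = 0.30×0.5877 + 0.32×0.4252 + 0.28×0.6506 + 0.10×0.6767 = 0.5622
E(R_P) = R_f + β_P × MRP = 4.8% + 0.5622 × 5.2% = 7.72%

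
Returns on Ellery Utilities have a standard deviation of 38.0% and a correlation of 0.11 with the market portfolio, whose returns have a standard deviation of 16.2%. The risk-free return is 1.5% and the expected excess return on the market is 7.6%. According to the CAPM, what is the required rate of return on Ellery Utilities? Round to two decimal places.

β = ρ × σ_i / σ_m = 0.11 × 38.0% / 16.2% = 0.2580
E(R) = 1.5% + 0.2580 × 7.6% = 3.46%

3.46%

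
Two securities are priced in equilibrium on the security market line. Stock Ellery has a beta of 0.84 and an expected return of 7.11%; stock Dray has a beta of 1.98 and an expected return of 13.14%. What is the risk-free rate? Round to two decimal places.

2.67%

Both satisfy E(R) = R_f + β·MRP, so the slope of the SML is
MRP = (13.14% − 7.11%) / (1.98 − 0.84) = 6.03% / 1.14 = 5.2895%
R_f = E(R_Ellery) − β_Ellery·MRP = 7.11% − 0.84 × 5.2895% = 2.6668%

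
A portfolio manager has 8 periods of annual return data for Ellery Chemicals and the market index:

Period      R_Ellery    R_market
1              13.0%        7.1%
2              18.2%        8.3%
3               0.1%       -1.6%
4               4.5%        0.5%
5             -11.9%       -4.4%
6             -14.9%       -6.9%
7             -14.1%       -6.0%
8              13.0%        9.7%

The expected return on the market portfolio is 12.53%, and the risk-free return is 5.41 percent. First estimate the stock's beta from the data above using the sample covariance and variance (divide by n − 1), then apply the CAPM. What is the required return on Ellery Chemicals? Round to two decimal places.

19.14%

Mean R_i = (13.0 + 18.2 + 0.1 + 4.5 − 11.9 − 14.9 − 14.1 + 13.0) / 8 = 0.9875%
Mean R_m = (7.1 + 8.3 − 1.6 + 0.5 − 4.4 − 6.9 − 6.0 + 9.7) / 8 = 0.8375%
Σ(R_i − R̄_i)(R_m − R̄_m) = 604.7038  ⇒  Cov = 604.7038 / 7 = 86.3863
Σ(R_m − R̄_m)² = 313.5588  ⇒  Var(R_m) = 313.5588 / 7 = 44.7941
β = Cov / Var(R_m) = 86.3863 / 44.7941 = 1.9285
MRP = 12.53% − 5.41% = 7.12%
E(R) = R_f + β × MRP = 5.41% + 1.9285 × 7.12% = 19.14%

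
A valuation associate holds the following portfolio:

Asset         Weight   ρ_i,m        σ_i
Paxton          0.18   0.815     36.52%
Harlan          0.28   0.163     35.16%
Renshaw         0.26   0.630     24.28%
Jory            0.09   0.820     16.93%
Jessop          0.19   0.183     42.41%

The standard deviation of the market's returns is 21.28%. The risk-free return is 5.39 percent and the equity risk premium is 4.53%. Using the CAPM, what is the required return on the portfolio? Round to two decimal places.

8.30%

β_Paxton = 0.815 × 36.52% / 21.28% = 1.3987
β_Harlan = 0.163 × 35.16% / 21.28% = 0.2693
β_Renshaw = 0.630 × 24.28% / 21.28% = 0.7188
β_Jory = 0.820 × 16.93% / 21.28% = 0.6524
β_Jessop = 0.183 × 42.41% / 21.28% = 0.3647
β_P = Σ w_i β_i = 0.18×1.3987 + 0.28×0.2693 + 0.26×0.7188 + 0.09×0.6524 + 0.19×0.3647 = 0.6421
E(R_P) = R_f + β_P × MRP = 5.39% + 0.6421 × 4.53% = 8.30%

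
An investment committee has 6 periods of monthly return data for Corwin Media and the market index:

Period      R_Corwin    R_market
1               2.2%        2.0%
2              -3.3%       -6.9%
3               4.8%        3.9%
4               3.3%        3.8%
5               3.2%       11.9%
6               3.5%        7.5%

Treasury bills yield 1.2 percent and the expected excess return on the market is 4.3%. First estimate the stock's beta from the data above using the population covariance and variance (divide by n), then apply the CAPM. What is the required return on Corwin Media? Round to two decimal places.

Mean R_i = (2.2 − 3.3 + 4.8 + 3.3 + 3.2 + 3.5) / 6 = 2.2833%
Mean R_m = (2.0 − 6.9 + 3.9 + 3.8 + 11.9 + 7.5) / 6 = 3.7000%
Σ(R_i − R̄_i)(R_m − R̄_m) = 72.0700  ⇒  Cov = 72.0700 / 6 = 12.0117
Σ(R_m − R̄_m)² = 196.9800  ⇒  Var(R_m) = 196.9800 / 6 = 32.8300
β = Cov / Var(R_m) = 12.0117 / 32.8300 = 0.3659
E(R) = R_f + β × MRP = 1.2% + 0.3659 × 4.3% = 2.77%

2.77%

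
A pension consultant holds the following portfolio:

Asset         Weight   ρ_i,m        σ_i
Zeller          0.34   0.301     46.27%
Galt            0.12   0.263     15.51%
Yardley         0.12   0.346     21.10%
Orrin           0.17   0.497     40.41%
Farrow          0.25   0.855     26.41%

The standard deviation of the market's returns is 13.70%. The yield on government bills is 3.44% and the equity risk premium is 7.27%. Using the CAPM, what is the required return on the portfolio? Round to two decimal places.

11.48%

β_Zeller = 0.301 × 46.27% / 13.70% = 1.0166
β_Galt = 0.263 × 15.51% / 13.70% = 0.2977
β_Yardley = 0.346 × 21.10% / 13.70% = 0.5329
β_Orrin = 0.497 × 40.41% / 13.70% = 1.4660
β_Farrow = 0.855 × 26.41% / 13.70% = 1.6482
β_P = Σ w_i β_i = 0.34×1.0166 + 0.12×0.2977 + 0.12×0.5329 + 0.17×1.4660 + 0.25×1.6482 = 1.1066
E(R_P) = R_f + β_P × MRP = 3.44% + 1.1066 × 7.27% = 11.48%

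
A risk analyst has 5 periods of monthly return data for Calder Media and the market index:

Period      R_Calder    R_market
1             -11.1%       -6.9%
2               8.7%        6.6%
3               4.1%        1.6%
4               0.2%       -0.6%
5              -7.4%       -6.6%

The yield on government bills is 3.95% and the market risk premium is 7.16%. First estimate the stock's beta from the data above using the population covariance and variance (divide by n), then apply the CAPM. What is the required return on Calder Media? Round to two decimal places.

13.97%

Mean R_i = (-11.1 + 8.7 + 4.1 + 0.2 − 7.4) / 5 = -1.1000%
Mean R_m = (-6.9 + 6.6 + 1.6 − 0.6 − 6.6) / 5 = -1.1800%
Σ(R_i − R̄_i)(R_m − R̄_m) = 182.8000  ⇒  Cov = 182.8000 / 5 = 36.5600
Σ(R_m − R̄_m)² = 130.6880  ⇒  Var(R_m) = 130.6880 / 5 = 26.1376
β = Cov / Var(R_m) = 36.5600 / 26.1376 = 1.3988
E(R) = R_f + β × MRP = 3.95% + 1.3988 × 7.16% = 13.97%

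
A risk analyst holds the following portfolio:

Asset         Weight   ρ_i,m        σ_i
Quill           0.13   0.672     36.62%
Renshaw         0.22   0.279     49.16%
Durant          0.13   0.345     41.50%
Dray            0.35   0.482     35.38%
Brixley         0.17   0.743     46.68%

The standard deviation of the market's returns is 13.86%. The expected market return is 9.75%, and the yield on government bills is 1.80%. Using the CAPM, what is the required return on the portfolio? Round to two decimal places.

13.24%

β_Quill = 0.672 × 36.62% / 13.86% = 1.7755
β_Renshaw = 0.279 × 49.16% / 13.86% = 0.9896
β_Durant = 0.345 × 41.50% / 13.86% = 1.0330
β_Dray = 0.482 × 35.38% / 13.86% = 1.2304
β_Brixley = 0.743 × 46.68% / 13.86% = 2.5024
β_P = Σ w_i β_i = 0.13×1.7755 + 0.22×0.9896 + 0.13×1.0330 + 0.35×1.2304 + 0.17×2.5024 = 1.4389
MRP = 9.75% − 1.80% = 7.95%
E(R_P) = R_f + β_P × MRP = 1.80% + 1.4389 × 7.95% = 13.24%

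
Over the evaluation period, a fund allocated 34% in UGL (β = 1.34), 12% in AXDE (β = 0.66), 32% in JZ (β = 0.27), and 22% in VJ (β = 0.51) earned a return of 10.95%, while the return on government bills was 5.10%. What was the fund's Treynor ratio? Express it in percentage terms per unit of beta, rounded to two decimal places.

7.98%

β_P = 0.34×1.34 + 0.12×0.66 + 0.32×0.27 + 0.22×0.51 = 0.7334
Treynor = (R_P − R_f) / β_P = (10.95% − 5.10%) / 0.7334 = 5.85% / 0.7334 = 7.98%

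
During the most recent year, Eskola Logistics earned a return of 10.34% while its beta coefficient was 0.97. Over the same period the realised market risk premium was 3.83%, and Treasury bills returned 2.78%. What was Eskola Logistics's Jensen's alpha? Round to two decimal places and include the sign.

CAPM benchmark = R_f + β(R_m − R_f) = 2.78% + 0.97 × 3.83% = 6.4951%
α = actual − benchmark = 10.34% − 6.4951% = +3.84%

+3.84%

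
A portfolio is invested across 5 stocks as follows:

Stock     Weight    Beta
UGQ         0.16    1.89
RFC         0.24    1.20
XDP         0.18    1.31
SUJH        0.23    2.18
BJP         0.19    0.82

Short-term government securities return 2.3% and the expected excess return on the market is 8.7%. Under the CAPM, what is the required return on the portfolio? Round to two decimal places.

15.21%

β_P = Σ w_i β_i = 0.16×1.89 + 0.24×1.20 + 0.18×1.31 + 0.23×2.18 + 0.19×0.82 = 1.4834
E(R_P) = R_f + β_P × MRP = 2.3% + 1.4834 × 8.7% = 15.21%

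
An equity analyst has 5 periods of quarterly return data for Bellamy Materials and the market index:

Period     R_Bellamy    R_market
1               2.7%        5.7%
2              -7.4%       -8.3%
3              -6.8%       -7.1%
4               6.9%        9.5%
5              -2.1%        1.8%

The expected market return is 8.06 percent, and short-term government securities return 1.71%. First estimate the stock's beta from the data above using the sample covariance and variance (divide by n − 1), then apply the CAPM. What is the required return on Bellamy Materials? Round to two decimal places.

Mean R_i = (2.7 − 7.4 − 6.8 + 6.9 − 2.1) / 5 = -1.3400%
Mean R_m = (5.7 − 8.3 − 7.1 + 9.5 + 1.8) / 5 = 0.3200%
Σ(R_i − R̄_i)(R_m − R̄_m) = 189.0040  ⇒  Cov = 189.0040 / 4 = 47.2510
Σ(R_m − R̄_m)² = 244.7680  ⇒  Var(R_m) = 244.7680 / 4 = 61.1920
β = Cov / Var(R_m) = 47.2510 / 61.1920 = 0.7722
MRP = 8.06% − 1.71% = 6.35%
E(R) = R_f + β × MRP = 1.71% + 0.7722 × 6.35% = 6.61%

6.61%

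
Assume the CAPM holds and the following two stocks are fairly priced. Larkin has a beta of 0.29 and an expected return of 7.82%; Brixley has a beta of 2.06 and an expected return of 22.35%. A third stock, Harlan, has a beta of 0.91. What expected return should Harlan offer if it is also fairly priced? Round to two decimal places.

12.91%

MRP (SML slope) = (22.35% − 7.82%) / (2.06 − 0.29) = 14.53% / 1.77 = 8.2090%
R_f (intercept) = 7.82% − 0.29 × 8.2090% = 5.4394%
E(R_Harlan) = R_f + β × MRP = 5.4394% + 0.91 × 8.2090% = 12.91%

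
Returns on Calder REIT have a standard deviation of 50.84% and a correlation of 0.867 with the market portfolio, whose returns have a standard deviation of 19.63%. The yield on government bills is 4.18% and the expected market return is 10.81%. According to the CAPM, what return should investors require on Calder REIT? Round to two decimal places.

19.07%

β = ρ × σ_i / σ_m = 0.867 × 50.84% / 19.63% = 2.2455
MRP = 10.81% − 4.18% = 6.63%
E(R) = 4.18% + 2.2455 × 6.63% = 19.07%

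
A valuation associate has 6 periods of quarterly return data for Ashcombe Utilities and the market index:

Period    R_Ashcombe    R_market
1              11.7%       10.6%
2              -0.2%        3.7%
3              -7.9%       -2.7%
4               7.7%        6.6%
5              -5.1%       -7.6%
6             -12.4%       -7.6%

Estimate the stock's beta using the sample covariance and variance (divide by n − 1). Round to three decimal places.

Mean R_i = (11.7 − 0.2 − 7.9 + 7.7 − 5.1 − 12.4) / 6 = -1.0333%
Mean R_m = (10.6 + 3.7 − 2.7 + 6.6 − 7.6 − 7.6) / 6 = 0.5000%
Σ(R_i − R̄_i)(R_m − R̄_m) = 331.5300  ⇒  Cov = 331.5300 / 5 = 66.3060
Σ(R_m − R̄_m)² = 290.9200  ⇒  Var(R_m) = 290.9200 / 5 = 58.1840
β = Cov / Var(R_m) = 66.3060 / 58.1840 = 1.1396

1.140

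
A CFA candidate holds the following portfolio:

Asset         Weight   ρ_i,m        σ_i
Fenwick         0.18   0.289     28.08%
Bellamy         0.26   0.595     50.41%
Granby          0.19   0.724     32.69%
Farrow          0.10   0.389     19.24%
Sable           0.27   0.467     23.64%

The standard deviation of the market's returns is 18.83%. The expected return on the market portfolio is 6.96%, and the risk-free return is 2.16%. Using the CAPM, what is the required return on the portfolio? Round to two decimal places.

6.62%

β_Fenwick = 0.289 × 28.08% / 18.83% = 0.4310
β_Bellamy = 0.595 × 50.41% / 18.83% = 1.5929
β_Granby = 0.724 × 32.69% / 18.83% = 1.2569
β_Farrow = 0.389 × 19.24% / 18.83% = 0.3975
β_Sable = 0.467 × 23.64% / 18.83% = 0.5863
β_P = Σ w_i β_i = 0.18×0.4310 + 0.26×1.5929 + 0.19×1.2569 + 0.10×0.3975 + 0.27×0.5863 = 0.9286
MRP = 6.96% − 2.16% = 4.80%
E(R_P) = R_f + β_P × MRP = 2.16% + 0.9286 × 4.80% = 6.62%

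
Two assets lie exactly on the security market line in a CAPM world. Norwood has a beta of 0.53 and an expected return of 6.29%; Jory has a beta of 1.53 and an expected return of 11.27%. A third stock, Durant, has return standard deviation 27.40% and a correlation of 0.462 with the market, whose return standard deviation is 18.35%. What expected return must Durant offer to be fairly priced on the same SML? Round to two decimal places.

7.09%

MRP = (11.27% − 6.29%) / (1.53 − 0.53) = 4.9800%
R_f = 6.29% − 0.53 × 4.9800% = 3.6506%
β_Durant = ρ·σ_i/σ_m = 0.462 × 27.40 / 18.35 = 0.6899
E(R_Durant) = R_f + β × MRP = 3.6506% + 0.6899 × 4.9800% = 7.09%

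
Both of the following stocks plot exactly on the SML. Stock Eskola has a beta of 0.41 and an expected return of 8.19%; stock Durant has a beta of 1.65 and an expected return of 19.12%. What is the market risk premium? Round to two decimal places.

8.81%

Both satisfy E(R) = R_f + β·MRP, so the slope of the SML is
MRP = (19.12% − 8.19%) / (1.65 − 0.41) = 10.93% / 1.24 = 8.8145%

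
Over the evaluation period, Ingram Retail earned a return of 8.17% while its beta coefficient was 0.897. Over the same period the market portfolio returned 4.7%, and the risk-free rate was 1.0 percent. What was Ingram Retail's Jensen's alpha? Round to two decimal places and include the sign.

+3.85%

Market excess return = 4.7% − 1.0% = 3.70%
CAPM benchmark = R_f + β(R_m − R_f) = 1.0% + 0.897 × 3.7% = 4.3189%
α = actual − benchmark = 8.17% − 4.3189% = +3.85%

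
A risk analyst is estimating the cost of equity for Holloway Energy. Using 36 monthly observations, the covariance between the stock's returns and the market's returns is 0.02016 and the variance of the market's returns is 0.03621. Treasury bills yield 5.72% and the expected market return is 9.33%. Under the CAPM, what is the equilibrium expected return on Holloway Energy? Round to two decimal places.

β = Cov(R_i, R_m) / Var(R_m) = 0.02016 / 0.03621 = 0.5568
MRP = 9.33% − 5.72% = 3.61%
E(R) = R_f + β × MRP = 5.72% + 0.5568 × 3.61% = 7.73%

7.73%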